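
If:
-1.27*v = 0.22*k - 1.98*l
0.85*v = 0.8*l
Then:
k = 3.78977272727273*v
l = 1.0625*v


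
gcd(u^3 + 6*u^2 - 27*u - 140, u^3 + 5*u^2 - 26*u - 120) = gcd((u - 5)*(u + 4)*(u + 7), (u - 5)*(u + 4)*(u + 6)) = u^2 - u - 20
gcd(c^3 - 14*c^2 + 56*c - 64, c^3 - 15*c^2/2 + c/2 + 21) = c - 2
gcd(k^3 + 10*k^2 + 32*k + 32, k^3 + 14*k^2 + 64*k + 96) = k^2 + 8*k + 16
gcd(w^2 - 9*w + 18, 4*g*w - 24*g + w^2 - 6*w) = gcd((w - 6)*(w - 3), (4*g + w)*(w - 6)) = w - 6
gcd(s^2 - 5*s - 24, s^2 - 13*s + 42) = 1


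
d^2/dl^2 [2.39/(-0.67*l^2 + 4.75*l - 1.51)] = (2.145742*l^2 - 15.21235*l - 2.39*(1.34*l - 4.75)*(2.68*l - 9.5) + 4.835926)/(0.67*l^2 - 4.75*l + 1.51)^3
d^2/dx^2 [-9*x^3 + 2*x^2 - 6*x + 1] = 4 - 54*x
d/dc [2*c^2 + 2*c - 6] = 4*c + 2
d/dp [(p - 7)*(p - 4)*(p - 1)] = 3*p^2 - 24*p + 39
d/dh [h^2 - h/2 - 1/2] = 2*h - 1/2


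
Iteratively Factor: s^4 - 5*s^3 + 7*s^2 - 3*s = (s - 1)*(s^3 - 4*s^2 + 3*s) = (s - 1)^2*(s^2 - 3*s) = s*(s - 1)^2*(s - 3)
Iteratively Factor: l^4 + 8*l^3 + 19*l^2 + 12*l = (l + 1)*(l^3 + 7*l^2 + 12*l) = (l + 1)*(l + 3)*(l^2 + 4*l) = l*(l + 1)*(l + 3)*(l + 4)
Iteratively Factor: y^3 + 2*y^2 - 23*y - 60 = (y + 4)*(y^2 - 2*y - 15) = (y + 3)*(y + 4)*(y - 5)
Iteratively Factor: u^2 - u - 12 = (u + 3)*(u - 4)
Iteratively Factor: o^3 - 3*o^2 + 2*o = (o - 1)*(o^2 - 2*o) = (o - 2)*(o - 1)*(o)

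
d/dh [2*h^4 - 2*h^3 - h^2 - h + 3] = 8*h^3 - 6*h^2 - 2*h - 1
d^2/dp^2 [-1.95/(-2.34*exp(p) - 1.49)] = (10.67742*exp(p) - 6.79887)*exp(p)/(2.34*exp(p) + 1.49)^3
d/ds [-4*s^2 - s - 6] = -8*s - 1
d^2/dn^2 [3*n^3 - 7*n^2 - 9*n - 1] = 18*n - 14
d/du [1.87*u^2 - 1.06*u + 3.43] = 3.74*u - 1.06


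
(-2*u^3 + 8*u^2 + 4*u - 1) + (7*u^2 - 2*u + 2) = -2*u^3 + 15*u^2 + 2*u + 1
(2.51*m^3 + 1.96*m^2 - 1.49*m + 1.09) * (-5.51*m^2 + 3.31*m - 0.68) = -13.8301*m^5 - 2.4915*m^4 + 12.9907*m^3 - 12.2706*m^2 + 4.6211*m - 0.7412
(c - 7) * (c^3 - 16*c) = c^4 - 7*c^3 - 16*c^2 + 112*c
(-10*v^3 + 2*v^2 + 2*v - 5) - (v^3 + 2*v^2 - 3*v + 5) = -11*v^3 + 5*v - 10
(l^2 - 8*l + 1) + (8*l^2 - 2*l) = 9*l^2 - 10*l + 1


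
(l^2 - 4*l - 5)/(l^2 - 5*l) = (l + 1)/l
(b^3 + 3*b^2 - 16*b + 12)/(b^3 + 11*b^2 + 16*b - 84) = (b - 1)/(b + 7)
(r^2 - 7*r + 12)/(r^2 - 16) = (r - 3)/(r + 4)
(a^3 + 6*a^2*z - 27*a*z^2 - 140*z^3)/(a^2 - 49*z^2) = (-a^2 + a*z + 20*z^2)/(-a + 7*z)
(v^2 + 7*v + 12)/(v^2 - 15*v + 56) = (v^2 + 7*v + 12)/(v^2 - 15*v + 56)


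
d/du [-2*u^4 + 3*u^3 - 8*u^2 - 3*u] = -8*u^3 + 9*u^2 - 16*u - 3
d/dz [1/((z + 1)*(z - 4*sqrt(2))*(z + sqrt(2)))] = (-(z + 1)*(z - 4*sqrt(2)) - (z + 1)*(z + sqrt(2)) - (z - 4*sqrt(2))*(z + sqrt(2)))/((z + 1)^2*(z - 4*sqrt(2))^2*(z + sqrt(2))^2)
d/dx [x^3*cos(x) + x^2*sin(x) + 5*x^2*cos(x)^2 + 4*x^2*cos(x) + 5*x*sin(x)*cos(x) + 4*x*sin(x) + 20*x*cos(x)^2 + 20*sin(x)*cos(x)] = -x^3*sin(x) - 5*x^2*sin(2*x) + 4*sqrt(2)*x^2*cos(x + pi/4) + 2*x*sin(x) - 20*x*sin(2*x) + 12*x*cos(x) + 10*x*cos(2*x) + 5*x + 4*sin(x) + 5*sin(2*x)/2 + 30*cos(2*x) + 10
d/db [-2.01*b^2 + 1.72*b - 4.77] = 1.72 - 4.02*b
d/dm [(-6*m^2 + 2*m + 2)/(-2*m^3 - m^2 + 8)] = 2*(2*m*(3*m + 1)*(-3*m^2 + m + 1) + (6*m - 1)*(2*m^3 + m^2 - 8))/(2*m^3 + m^2 - 8)^2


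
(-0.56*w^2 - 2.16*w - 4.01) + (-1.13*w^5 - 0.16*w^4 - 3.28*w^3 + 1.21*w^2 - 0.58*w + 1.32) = -1.13*w^5 - 0.16*w^4 - 3.28*w^3 + 0.65*w^2 - 2.74*w - 2.69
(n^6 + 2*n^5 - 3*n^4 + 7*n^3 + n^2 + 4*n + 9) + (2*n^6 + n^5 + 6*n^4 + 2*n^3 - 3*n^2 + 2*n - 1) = 3*n^6 + 3*n^5 + 3*n^4 + 9*n^3 - 2*n^2 + 6*n + 8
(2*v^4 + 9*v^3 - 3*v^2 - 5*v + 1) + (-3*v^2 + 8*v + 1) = 2*v^4 + 9*v^3 - 6*v^2 + 3*v + 2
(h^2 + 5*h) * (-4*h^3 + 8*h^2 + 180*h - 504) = -4*h^5 - 12*h^4 + 220*h^3 + 396*h^2 - 2520*h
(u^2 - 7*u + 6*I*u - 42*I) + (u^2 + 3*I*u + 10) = 2*u^2 - 7*u + 9*I*u + 10 - 42*I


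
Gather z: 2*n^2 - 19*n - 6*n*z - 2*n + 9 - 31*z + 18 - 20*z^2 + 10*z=2*n^2 - 21*n - 20*z^2 + z*(-6*n - 21) + 27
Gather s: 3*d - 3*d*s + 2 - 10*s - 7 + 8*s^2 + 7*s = 3*d + 8*s^2 + s*(-3*d - 3) - 5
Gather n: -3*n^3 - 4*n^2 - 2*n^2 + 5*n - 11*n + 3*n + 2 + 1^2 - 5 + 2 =-3*n^3 - 6*n^2 - 3*n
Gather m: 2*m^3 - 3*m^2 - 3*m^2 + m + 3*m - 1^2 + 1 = 2*m^3 - 6*m^2 + 4*m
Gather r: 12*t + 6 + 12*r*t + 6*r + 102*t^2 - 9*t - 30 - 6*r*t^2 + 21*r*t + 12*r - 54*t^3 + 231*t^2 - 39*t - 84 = r*(-6*t^2 + 33*t + 18) - 54*t^3 + 333*t^2 - 36*t - 108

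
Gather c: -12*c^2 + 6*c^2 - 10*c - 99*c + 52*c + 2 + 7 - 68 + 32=-6*c^2 - 57*c - 27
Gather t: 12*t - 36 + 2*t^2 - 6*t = 2*t^2 + 6*t - 36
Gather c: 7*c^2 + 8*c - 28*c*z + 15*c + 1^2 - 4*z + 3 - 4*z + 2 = 7*c^2 + c*(23 - 28*z) - 8*z + 6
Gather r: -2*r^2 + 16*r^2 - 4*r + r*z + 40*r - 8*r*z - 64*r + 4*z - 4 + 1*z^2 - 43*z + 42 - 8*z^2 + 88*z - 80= 14*r^2 + r*(-7*z - 28) - 7*z^2 + 49*z - 42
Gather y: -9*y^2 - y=-9*y^2 - y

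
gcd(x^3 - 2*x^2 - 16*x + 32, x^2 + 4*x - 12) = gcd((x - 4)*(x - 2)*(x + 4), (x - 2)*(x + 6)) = x - 2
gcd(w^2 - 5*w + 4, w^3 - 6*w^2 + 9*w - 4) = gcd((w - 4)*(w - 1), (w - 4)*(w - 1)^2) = w^2 - 5*w + 4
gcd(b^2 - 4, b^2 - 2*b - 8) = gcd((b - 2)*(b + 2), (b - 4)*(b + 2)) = b + 2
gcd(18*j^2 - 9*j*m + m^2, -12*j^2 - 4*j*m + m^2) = 6*j - m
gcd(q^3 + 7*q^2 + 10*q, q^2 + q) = q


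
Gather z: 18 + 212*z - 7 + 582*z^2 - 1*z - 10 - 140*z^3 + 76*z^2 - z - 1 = -140*z^3 + 658*z^2 + 210*z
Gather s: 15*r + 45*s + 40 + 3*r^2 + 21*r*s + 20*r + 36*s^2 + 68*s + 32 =3*r^2 + 35*r + 36*s^2 + s*(21*r + 113) + 72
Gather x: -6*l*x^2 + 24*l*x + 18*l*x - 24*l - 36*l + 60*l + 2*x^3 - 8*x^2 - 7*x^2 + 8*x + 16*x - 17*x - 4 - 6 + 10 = 2*x^3 + x^2*(-6*l - 15) + x*(42*l + 7)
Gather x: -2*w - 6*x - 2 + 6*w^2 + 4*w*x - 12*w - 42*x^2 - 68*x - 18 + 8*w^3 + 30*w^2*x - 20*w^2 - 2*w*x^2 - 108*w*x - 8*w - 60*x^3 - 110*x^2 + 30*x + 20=8*w^3 - 14*w^2 - 22*w - 60*x^3 + x^2*(-2*w - 152) + x*(30*w^2 - 104*w - 44)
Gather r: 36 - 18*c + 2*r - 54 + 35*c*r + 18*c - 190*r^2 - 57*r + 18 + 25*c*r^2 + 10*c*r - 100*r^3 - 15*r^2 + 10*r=-100*r^3 + r^2*(25*c - 205) + r*(45*c - 45)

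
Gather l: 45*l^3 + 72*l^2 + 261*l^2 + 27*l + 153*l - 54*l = 45*l^3 + 333*l^2 + 126*l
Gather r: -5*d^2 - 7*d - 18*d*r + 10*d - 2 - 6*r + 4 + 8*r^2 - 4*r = -5*d^2 + 3*d + 8*r^2 + r*(-18*d - 10) + 2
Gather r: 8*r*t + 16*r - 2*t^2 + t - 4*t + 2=r*(8*t + 16) - 2*t^2 - 3*t + 2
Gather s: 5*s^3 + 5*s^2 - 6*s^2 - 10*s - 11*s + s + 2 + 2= 5*s^3 - s^2 - 20*s + 4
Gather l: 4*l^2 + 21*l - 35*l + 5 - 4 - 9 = 4*l^2 - 14*l - 8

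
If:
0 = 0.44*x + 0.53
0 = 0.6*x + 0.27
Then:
No Solution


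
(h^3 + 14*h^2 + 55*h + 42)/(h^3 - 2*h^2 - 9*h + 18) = (h^3 + 14*h^2 + 55*h + 42)/(h^3 - 2*h^2 - 9*h + 18)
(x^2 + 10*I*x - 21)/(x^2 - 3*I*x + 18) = (x + 7*I)/(x - 6*I)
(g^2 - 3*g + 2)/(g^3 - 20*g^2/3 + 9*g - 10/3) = 3*(g - 2)/(3*g^2 - 17*g + 10)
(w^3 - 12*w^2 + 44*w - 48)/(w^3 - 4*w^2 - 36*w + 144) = (w - 2)/(w + 6)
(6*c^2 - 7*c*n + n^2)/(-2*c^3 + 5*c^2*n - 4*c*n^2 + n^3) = (-6*c + n)/(2*c^2 - 3*c*n + n^2)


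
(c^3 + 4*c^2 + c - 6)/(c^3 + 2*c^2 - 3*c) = (c + 2)/c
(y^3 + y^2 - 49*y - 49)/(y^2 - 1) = (y^2 - 49)/(y - 1)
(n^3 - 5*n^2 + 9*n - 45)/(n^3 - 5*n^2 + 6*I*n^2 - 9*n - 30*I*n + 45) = (n - 3*I)/(n + 3*I)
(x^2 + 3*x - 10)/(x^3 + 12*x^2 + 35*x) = (x - 2)/(x*(x + 7))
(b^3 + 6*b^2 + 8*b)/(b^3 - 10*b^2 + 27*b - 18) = b*(b^2 + 6*b + 8)/(b^3 - 10*b^2 + 27*b - 18)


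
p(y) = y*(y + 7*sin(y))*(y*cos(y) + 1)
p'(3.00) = 10.28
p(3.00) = -23.57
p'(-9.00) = -158.24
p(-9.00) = 984.08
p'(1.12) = 13.03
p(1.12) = 12.37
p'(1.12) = 13.03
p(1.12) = 12.37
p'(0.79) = 16.90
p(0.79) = 7.08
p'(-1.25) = -15.80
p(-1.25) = 5.98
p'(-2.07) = -45.72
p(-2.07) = 33.86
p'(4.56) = -47.66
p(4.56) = -3.31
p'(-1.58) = -31.75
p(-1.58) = 13.75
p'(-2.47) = -26.67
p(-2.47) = 49.46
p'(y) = y*(y + 7*sin(y))*(-y*sin(y) + cos(y)) + y*(y*cos(y) + 1)*(7*cos(y) + 1) + (y + 7*sin(y))*(y*cos(y) + 1) = -y^3*sin(y) + 3*y^2*cos(y) + 7*y^2*cos(2*y) + 7*y*sin(2*y) + 7*y*cos(y) + 2*y + 7*sin(y)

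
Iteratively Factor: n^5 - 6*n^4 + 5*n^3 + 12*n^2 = (n - 3)*(n^4 - 3*n^3 - 4*n^2) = (n - 3)*(n + 1)*(n^3 - 4*n^2) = n*(n - 3)*(n + 1)*(n^2 - 4*n) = n*(n - 4)*(n - 3)*(n + 1)*(n)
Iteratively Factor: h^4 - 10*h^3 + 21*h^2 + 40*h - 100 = (h - 5)*(h^3 - 5*h^2 - 4*h + 20) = (h - 5)*(h - 2)*(h^2 - 3*h - 10) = (h - 5)^2*(h - 2)*(h + 2)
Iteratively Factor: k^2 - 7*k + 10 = (k - 5)*(k - 2)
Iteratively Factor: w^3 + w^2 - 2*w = (w + 2)*(w^2 - w) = (w - 1)*(w + 2)*(w)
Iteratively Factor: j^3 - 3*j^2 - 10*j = (j - 5)*(j^2 + 2*j) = j*(j - 5)*(j + 2)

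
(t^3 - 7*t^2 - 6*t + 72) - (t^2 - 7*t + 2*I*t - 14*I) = t^3 - 8*t^2 + t - 2*I*t + 72 + 14*I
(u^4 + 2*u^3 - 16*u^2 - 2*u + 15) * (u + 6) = u^5 + 8*u^4 - 4*u^3 - 98*u^2 + 3*u + 90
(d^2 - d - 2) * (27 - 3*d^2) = -3*d^4 + 3*d^3 + 33*d^2 - 27*d - 54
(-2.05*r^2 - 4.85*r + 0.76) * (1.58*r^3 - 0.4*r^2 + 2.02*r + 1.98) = -3.239*r^5 - 6.843*r^4 - 1.0002*r^3 - 14.16*r^2 - 8.0678*r + 1.5048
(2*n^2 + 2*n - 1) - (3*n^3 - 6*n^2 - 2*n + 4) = -3*n^3 + 8*n^2 + 4*n - 5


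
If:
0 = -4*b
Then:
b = 0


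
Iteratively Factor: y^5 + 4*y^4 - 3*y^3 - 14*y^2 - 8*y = (y)*(y^4 + 4*y^3 - 3*y^2 - 14*y - 8) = y*(y + 1)*(y^3 + 3*y^2 - 6*y - 8) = y*(y + 1)*(y + 4)*(y^2 - y - 2) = y*(y + 1)^2*(y + 4)*(y - 2)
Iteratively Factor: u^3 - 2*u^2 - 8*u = (u)*(u^2 - 2*u - 8) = u*(u + 2)*(u - 4)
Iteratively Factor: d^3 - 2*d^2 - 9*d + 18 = (d + 3)*(d^2 - 5*d + 6) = (d - 3)*(d + 3)*(d - 2)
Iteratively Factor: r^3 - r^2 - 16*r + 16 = (r + 4)*(r^2 - 5*r + 4) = (r - 1)*(r + 4)*(r - 4)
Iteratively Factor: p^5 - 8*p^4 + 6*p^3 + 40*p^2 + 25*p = (p - 5)*(p^4 - 3*p^3 - 9*p^2 - 5*p) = (p - 5)*(p + 1)*(p^3 - 4*p^2 - 5*p) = (p - 5)*(p + 1)^2*(p^2 - 5*p) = p*(p - 5)*(p + 1)^2*(p - 5)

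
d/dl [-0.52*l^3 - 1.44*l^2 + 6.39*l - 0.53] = -1.56*l^2 - 2.88*l + 6.39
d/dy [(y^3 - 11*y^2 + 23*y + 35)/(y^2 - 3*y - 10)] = (y^2 + 4*y - 5)/(y^2 + 4*y + 4)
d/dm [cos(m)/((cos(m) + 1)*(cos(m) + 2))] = (cos(m)^2 - 2)*sin(m)/((cos(m) + 1)^2*(cos(m) + 2)^2)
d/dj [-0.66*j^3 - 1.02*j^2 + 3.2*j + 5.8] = -1.98*j^2 - 2.04*j + 3.2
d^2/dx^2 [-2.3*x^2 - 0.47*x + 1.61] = -4.60000000000000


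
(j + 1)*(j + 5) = j^2 + 6*j + 5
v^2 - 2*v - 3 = (v - 3)*(v + 1)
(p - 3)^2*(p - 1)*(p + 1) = p^4 - 6*p^3 + 8*p^2 + 6*p - 9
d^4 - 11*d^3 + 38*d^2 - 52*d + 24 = (d - 6)*(d - 2)^2*(d - 1)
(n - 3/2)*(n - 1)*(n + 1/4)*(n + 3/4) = n^4 - 3*n^3/2 - 13*n^2/16 + 33*n/32 + 9/32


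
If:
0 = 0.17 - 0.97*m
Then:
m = 0.18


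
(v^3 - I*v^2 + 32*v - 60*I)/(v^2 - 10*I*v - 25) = (v^2 + 4*I*v + 12)/(v - 5*I)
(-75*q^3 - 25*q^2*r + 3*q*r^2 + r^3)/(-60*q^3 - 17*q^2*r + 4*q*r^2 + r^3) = (5*q - r)/(4*q - r)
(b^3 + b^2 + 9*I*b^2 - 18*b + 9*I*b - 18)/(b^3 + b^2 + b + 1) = (b^2 + 9*I*b - 18)/(b^2 + 1)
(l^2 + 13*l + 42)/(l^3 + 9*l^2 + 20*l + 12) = (l + 7)/(l^2 + 3*l + 2)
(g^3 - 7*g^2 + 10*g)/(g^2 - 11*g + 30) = g*(g - 2)/(g - 6)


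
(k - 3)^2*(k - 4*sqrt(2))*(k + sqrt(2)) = k^4 - 6*k^3 - 3*sqrt(2)*k^3 + k^2 + 18*sqrt(2)*k^2 - 27*sqrt(2)*k + 48*k - 72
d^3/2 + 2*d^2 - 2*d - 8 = (d/2 + 1)*(d - 2)*(d + 4)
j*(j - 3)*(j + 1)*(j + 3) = j^4 + j^3 - 9*j^2 - 9*j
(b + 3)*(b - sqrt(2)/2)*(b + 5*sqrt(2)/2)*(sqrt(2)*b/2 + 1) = sqrt(2)*b^4/2 + 3*sqrt(2)*b^3/2 + 3*b^3 + 3*sqrt(2)*b^2/4 + 9*b^2 - 5*b/2 + 9*sqrt(2)*b/4 - 15/2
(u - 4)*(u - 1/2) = u^2 - 9*u/2 + 2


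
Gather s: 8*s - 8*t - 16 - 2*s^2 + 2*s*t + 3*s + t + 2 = -2*s^2 + s*(2*t + 11) - 7*t - 14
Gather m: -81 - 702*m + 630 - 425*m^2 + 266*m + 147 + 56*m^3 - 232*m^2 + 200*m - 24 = 56*m^3 - 657*m^2 - 236*m + 672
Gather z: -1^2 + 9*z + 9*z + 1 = 18*z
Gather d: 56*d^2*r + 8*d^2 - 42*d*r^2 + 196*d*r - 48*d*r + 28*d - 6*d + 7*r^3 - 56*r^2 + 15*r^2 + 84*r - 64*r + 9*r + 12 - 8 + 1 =d^2*(56*r + 8) + d*(-42*r^2 + 148*r + 22) + 7*r^3 - 41*r^2 + 29*r + 5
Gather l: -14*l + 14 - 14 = -14*l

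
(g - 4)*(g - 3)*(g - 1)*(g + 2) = g^4 - 6*g^3 + 3*g^2 + 26*g - 24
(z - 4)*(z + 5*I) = z^2 - 4*z + 5*I*z - 20*I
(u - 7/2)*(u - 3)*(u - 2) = u^3 - 17*u^2/2 + 47*u/2 - 21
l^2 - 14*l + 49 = (l - 7)^2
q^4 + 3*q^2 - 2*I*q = q*(q - I)^2*(q + 2*I)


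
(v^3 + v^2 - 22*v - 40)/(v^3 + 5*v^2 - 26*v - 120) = (v + 2)/(v + 6)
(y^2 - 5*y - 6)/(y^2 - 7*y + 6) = (y + 1)/(y - 1)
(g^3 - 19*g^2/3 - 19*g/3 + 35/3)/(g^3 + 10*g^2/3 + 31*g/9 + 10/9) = 3*(g^2 - 8*g + 7)/(3*g^2 + 5*g + 2)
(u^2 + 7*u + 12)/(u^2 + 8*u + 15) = (u + 4)/(u + 5)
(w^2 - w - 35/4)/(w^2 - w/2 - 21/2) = (w + 5/2)/(w + 3)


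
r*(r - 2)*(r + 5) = r^3 + 3*r^2 - 10*r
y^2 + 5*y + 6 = (y + 2)*(y + 3)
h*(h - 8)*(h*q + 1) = h^3*q - 8*h^2*q + h^2 - 8*h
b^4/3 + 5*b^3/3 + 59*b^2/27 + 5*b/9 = b*(b/3 + 1)*(b + 1/3)*(b + 5/3)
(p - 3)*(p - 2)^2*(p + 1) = p^4 - 6*p^3 + 9*p^2 + 4*p - 12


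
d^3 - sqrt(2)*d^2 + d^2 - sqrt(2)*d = d*(d + 1)*(d - sqrt(2))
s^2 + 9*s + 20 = (s + 4)*(s + 5)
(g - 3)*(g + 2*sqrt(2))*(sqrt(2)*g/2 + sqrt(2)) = sqrt(2)*g^3/2 - sqrt(2)*g^2/2 + 2*g^2 - 3*sqrt(2)*g - 2*g - 12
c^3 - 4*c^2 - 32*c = c*(c - 8)*(c + 4)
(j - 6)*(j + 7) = j^2 + j - 42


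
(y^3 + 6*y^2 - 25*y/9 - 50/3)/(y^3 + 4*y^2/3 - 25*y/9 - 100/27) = 3*(y + 6)/(3*y + 4)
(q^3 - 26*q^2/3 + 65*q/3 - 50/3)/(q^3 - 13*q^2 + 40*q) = (3*q^2 - 11*q + 10)/(3*q*(q - 8))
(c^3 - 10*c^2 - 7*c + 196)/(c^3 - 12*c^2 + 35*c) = (c^2 - 3*c - 28)/(c*(c - 5))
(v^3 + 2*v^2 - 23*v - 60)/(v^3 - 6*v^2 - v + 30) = (v^2 + 7*v + 12)/(v^2 - v - 6)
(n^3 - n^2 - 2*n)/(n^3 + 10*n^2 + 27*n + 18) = n*(n - 2)/(n^2 + 9*n + 18)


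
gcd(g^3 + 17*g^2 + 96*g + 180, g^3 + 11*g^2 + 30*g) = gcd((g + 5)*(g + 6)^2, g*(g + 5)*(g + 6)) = g^2 + 11*g + 30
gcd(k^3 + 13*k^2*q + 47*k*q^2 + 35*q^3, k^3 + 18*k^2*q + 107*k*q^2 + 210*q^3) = k^2 + 12*k*q + 35*q^2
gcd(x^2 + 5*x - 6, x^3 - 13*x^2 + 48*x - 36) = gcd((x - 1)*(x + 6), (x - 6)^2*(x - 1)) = x - 1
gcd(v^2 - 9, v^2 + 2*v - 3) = v + 3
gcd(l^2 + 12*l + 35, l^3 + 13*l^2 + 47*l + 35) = l^2 + 12*l + 35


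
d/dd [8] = 0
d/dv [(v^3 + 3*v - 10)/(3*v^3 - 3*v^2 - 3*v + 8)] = 3*(-v^4 - 8*v^3 + 41*v^2 - 20*v - 2)/(9*v^6 - 18*v^5 - 9*v^4 + 66*v^3 - 39*v^2 - 48*v + 64)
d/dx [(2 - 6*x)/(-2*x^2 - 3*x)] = 2*(-6*x^2 + 4*x + 3)/(x^2*(4*x^2 + 12*x + 9))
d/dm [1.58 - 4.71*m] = -4.71000000000000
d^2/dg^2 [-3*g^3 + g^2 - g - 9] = 2 - 18*g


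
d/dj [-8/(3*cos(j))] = -8*sin(j)/(3*cos(j)^2)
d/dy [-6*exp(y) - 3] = -6*exp(y)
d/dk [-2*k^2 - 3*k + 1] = -4*k - 3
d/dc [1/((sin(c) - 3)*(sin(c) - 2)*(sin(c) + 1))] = (-3*sin(c)^2 + 8*sin(c) - 1)*cos(c)/((sin(c) - 3)^2*(sin(c) - 2)^2*(sin(c) + 1)^2)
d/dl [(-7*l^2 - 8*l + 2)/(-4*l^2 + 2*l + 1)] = 2*(-23*l^2 + l - 6)/(16*l^4 - 16*l^3 - 4*l^2 + 4*l + 1)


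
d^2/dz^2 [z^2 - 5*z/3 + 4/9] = 2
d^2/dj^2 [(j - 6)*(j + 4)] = 2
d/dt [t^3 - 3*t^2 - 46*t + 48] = 3*t^2 - 6*t - 46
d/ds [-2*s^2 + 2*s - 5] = 2 - 4*s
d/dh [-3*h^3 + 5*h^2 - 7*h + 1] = -9*h^2 + 10*h - 7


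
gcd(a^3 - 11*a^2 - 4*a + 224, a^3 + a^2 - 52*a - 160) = a^2 - 4*a - 32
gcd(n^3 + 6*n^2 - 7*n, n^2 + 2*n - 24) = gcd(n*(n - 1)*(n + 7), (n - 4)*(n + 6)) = 1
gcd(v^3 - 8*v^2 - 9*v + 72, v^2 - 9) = v^2 - 9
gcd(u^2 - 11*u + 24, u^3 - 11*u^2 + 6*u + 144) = u - 8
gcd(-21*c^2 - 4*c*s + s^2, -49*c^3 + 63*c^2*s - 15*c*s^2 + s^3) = -7*c + s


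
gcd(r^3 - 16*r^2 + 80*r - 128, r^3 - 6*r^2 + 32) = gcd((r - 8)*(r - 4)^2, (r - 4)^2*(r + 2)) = r^2 - 8*r + 16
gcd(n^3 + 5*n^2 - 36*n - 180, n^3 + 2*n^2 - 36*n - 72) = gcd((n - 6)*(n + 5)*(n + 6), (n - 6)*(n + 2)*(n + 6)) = n^2 - 36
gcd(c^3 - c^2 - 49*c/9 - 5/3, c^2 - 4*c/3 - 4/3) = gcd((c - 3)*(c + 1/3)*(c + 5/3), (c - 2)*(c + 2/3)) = 1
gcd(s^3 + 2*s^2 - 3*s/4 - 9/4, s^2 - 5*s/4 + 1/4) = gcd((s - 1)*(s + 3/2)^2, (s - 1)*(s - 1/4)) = s - 1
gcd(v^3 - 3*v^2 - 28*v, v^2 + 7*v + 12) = v + 4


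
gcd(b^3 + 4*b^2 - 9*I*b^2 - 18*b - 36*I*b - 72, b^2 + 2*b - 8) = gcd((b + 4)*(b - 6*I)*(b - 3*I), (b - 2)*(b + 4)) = b + 4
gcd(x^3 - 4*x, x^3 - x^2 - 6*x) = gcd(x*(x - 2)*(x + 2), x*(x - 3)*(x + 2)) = x^2 + 2*x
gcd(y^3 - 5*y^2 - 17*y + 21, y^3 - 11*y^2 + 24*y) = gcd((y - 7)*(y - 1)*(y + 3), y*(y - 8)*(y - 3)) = 1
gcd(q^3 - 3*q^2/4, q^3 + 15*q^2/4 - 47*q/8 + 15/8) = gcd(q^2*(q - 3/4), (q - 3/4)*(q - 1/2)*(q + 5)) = q - 3/4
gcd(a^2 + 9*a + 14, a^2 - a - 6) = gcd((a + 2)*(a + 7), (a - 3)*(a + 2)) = a + 2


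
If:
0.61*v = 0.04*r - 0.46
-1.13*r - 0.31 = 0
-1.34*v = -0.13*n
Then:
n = -7.96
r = -0.27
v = -0.77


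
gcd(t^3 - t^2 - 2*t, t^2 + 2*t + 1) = t + 1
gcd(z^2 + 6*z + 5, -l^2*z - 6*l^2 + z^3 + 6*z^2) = 1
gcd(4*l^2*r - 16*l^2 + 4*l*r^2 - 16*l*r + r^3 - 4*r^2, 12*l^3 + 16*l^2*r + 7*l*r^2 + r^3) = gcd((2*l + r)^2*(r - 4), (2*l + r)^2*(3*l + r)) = 4*l^2 + 4*l*r + r^2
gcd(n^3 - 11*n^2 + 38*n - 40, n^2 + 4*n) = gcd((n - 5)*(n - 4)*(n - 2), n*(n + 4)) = 1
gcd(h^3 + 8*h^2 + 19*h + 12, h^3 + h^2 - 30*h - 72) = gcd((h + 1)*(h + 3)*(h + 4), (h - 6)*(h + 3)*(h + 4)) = h^2 + 7*h + 12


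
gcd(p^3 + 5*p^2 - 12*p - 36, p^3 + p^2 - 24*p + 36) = p^2 + 3*p - 18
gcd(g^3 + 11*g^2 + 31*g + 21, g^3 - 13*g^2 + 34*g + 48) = g + 1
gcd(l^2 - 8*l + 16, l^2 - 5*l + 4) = l - 4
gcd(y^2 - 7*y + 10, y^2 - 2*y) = y - 2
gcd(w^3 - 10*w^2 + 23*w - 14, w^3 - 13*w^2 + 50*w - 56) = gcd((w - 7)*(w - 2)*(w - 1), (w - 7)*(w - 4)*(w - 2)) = w^2 - 9*w + 14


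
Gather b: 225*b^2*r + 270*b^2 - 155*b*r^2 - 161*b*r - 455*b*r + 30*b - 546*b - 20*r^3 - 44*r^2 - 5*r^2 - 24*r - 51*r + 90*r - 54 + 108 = b^2*(225*r + 270) + b*(-155*r^2 - 616*r - 516) - 20*r^3 - 49*r^2 + 15*r + 54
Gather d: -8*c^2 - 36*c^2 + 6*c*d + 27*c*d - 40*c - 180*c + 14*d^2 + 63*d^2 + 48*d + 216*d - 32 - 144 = -44*c^2 - 220*c + 77*d^2 + d*(33*c + 264) - 176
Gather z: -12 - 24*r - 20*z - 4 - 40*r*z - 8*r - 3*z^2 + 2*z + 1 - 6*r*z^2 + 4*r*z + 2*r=-30*r + z^2*(-6*r - 3) + z*(-36*r - 18) - 15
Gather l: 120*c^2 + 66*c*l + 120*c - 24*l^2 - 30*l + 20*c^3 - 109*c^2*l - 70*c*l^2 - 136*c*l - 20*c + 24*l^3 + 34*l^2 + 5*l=20*c^3 + 120*c^2 + 100*c + 24*l^3 + l^2*(10 - 70*c) + l*(-109*c^2 - 70*c - 25)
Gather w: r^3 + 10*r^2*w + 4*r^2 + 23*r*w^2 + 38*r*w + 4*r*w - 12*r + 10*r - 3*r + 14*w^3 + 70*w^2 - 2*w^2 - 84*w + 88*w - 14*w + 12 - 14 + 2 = r^3 + 4*r^2 - 5*r + 14*w^3 + w^2*(23*r + 68) + w*(10*r^2 + 42*r - 10)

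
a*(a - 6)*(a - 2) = a^3 - 8*a^2 + 12*a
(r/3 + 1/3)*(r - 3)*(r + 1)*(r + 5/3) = r^4/3 + 2*r^3/9 - 20*r^2/9 - 34*r/9 - 5/3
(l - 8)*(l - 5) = l^2 - 13*l + 40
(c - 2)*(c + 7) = c^2 + 5*c - 14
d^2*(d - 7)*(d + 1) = d^4 - 6*d^3 - 7*d^2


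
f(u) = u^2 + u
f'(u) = 2*u + 1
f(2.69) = 9.93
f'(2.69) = 6.38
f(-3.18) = 6.93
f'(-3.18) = -5.36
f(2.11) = 6.56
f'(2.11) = 5.22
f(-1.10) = 0.11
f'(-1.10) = -1.20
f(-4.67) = 17.14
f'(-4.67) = -8.34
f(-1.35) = 0.47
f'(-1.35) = -1.70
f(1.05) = 2.15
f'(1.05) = 3.10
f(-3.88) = 11.17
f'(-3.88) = -6.76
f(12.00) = 156.00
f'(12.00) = 25.00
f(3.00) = 12.00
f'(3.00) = 7.00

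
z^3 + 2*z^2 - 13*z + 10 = (z - 2)*(z - 1)*(z + 5)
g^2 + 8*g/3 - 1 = (g - 1/3)*(g + 3)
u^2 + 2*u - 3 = (u - 1)*(u + 3)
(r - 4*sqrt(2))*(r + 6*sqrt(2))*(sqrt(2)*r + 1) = sqrt(2)*r^3 + 5*r^2 - 46*sqrt(2)*r - 48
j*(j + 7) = j^2 + 7*j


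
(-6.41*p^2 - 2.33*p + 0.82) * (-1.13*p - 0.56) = 7.2433*p^3 + 6.2225*p^2 + 0.3782*p - 0.4592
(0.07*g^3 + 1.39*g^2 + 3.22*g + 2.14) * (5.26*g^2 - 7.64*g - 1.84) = 0.3682*g^5 + 6.7766*g^4 + 6.1888*g^3 - 15.902*g^2 - 22.2744*g - 3.9376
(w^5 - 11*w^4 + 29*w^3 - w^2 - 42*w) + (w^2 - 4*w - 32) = w^5 - 11*w^4 + 29*w^3 - 46*w - 32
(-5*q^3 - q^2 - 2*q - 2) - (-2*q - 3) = -5*q^3 - q^2 + 1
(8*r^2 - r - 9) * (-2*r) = -16*r^3 + 2*r^2 + 18*r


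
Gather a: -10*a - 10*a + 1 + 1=2 - 20*a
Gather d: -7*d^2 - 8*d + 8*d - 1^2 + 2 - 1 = -7*d^2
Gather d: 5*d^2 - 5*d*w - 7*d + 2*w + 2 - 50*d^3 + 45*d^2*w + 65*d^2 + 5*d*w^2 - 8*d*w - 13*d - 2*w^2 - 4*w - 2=-50*d^3 + d^2*(45*w + 70) + d*(5*w^2 - 13*w - 20) - 2*w^2 - 2*w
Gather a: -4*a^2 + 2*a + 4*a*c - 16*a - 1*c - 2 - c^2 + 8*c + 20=-4*a^2 + a*(4*c - 14) - c^2 + 7*c + 18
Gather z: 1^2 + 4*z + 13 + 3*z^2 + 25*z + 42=3*z^2 + 29*z + 56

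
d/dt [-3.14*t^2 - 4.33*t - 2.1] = -6.28*t - 4.33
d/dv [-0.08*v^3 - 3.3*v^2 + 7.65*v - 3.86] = -0.24*v^2 - 6.6*v + 7.65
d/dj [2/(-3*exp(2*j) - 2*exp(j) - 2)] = (12*exp(j) + 4)*exp(j)/(3*exp(2*j) + 2*exp(j) + 2)^2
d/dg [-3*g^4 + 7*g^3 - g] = -12*g^3 + 21*g^2 - 1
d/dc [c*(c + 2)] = 2*c + 2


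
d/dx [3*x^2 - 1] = 6*x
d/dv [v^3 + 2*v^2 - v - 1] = 3*v^2 + 4*v - 1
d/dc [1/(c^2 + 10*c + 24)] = 2*(-c - 5)/(c^2 + 10*c + 24)^2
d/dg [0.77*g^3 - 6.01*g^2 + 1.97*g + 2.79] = 2.31*g^2 - 12.02*g + 1.97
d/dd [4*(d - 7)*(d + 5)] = 8*d - 8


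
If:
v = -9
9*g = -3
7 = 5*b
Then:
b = 7/5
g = -1/3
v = -9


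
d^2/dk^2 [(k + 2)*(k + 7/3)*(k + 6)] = 6*k + 62/3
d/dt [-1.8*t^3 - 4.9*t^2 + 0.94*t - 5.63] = -5.4*t^2 - 9.8*t + 0.94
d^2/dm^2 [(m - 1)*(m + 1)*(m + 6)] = 6*m + 12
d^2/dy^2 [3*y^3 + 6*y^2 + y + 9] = 18*y + 12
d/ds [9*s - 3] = 9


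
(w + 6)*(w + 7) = w^2 + 13*w + 42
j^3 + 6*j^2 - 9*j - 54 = (j - 3)*(j + 3)*(j + 6)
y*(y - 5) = y^2 - 5*y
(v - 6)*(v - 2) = v^2 - 8*v + 12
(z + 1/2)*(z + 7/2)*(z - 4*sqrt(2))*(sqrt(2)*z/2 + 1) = sqrt(2)*z^4/2 - 3*z^3 + 2*sqrt(2)*z^3 - 12*z^2 - 25*sqrt(2)*z^2/8 - 16*sqrt(2)*z - 21*z/4 - 7*sqrt(2)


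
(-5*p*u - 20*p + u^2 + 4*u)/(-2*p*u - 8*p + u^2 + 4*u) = (5*p - u)/(2*p - u)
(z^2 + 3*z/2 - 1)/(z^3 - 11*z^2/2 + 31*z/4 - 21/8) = 4*(z + 2)/(4*z^2 - 20*z + 21)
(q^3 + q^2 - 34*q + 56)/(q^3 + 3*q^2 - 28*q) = (q - 2)/q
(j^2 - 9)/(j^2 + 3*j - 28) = (j^2 - 9)/(j^2 + 3*j - 28)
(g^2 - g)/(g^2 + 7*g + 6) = g*(g - 1)/(g^2 + 7*g + 6)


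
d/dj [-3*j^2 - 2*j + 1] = -6*j - 2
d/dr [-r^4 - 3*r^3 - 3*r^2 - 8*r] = -4*r^3 - 9*r^2 - 6*r - 8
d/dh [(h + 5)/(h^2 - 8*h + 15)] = (h^2 - 8*h - 2*(h - 4)*(h + 5) + 15)/(h^2 - 8*h + 15)^2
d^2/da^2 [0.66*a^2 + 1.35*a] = 1.32000000000000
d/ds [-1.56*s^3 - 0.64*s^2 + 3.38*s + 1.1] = -4.68*s^2 - 1.28*s + 3.38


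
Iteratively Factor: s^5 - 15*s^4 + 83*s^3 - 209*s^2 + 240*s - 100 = (s - 2)*(s^4 - 13*s^3 + 57*s^2 - 95*s + 50) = (s - 5)*(s - 2)*(s^3 - 8*s^2 + 17*s - 10) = (s - 5)*(s - 2)*(s - 1)*(s^2 - 7*s + 10) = (s - 5)*(s - 2)^2*(s - 1)*(s - 5)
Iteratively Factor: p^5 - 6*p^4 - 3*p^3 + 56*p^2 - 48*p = (p + 3)*(p^4 - 9*p^3 + 24*p^2 - 16*p) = (p - 4)*(p + 3)*(p^3 - 5*p^2 + 4*p) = p*(p - 4)*(p + 3)*(p^2 - 5*p + 4) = p*(p - 4)*(p - 1)*(p + 3)*(p - 4)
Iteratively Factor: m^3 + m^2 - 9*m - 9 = (m + 1)*(m^2 - 9) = (m + 1)*(m + 3)*(m - 3)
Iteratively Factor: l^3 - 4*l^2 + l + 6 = (l + 1)*(l^2 - 5*l + 6) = (l - 2)*(l + 1)*(l - 3)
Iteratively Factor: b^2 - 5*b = (b)*(b - 5)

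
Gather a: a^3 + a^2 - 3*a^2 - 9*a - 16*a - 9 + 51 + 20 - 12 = a^3 - 2*a^2 - 25*a + 50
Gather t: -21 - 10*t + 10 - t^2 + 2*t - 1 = -t^2 - 8*t - 12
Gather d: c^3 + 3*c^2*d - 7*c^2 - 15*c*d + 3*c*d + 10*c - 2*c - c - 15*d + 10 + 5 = c^3 - 7*c^2 + 7*c + d*(3*c^2 - 12*c - 15) + 15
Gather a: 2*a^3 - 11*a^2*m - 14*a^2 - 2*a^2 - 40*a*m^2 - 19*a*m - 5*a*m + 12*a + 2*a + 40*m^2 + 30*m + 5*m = 2*a^3 + a^2*(-11*m - 16) + a*(-40*m^2 - 24*m + 14) + 40*m^2 + 35*m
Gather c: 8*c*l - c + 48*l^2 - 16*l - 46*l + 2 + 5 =c*(8*l - 1) + 48*l^2 - 62*l + 7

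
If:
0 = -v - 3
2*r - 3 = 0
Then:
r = 3/2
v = -3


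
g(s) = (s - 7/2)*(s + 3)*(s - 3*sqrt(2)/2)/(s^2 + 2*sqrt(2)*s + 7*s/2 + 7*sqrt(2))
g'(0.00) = -2.39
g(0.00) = 2.25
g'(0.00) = -2.39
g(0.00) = 2.25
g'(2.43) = -0.12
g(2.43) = -0.06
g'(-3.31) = -845.04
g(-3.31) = 125.31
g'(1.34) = -0.71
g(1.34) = 0.36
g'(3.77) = 0.26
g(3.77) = 0.06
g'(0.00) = -2.39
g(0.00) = 2.25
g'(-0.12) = -2.66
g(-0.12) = 2.55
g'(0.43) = -1.65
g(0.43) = 1.39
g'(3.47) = 0.20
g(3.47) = -0.00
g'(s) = (s - 7/2)*(s + 3)*(s - 3*sqrt(2)/2)*(-2*s - 7/2 - 2*sqrt(2))/(s^2 + 2*sqrt(2)*s + 7*s/2 + 7*sqrt(2))^2 + (s - 7/2)*(s + 3)/(s^2 + 2*sqrt(2)*s + 7*s/2 + 7*sqrt(2)) + (s - 7/2)*(s - 3*sqrt(2)/2)/(s^2 + 2*sqrt(2)*s + 7*s/2 + 7*sqrt(2)) + (s + 3)*(s - 3*sqrt(2)/2)/(s^2 + 2*sqrt(2)*s + 7*s/2 + 7*sqrt(2))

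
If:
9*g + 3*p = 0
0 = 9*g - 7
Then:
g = 7/9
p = -7/3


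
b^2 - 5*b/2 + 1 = (b - 2)*(b - 1/2)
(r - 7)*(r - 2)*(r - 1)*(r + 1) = r^4 - 9*r^3 + 13*r^2 + 9*r - 14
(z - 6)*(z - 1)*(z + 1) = z^3 - 6*z^2 - z + 6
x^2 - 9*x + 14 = (x - 7)*(x - 2)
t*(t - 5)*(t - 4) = t^3 - 9*t^2 + 20*t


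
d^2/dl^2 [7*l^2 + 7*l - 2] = 14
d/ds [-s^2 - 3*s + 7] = -2*s - 3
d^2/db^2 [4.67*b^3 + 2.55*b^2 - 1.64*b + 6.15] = 28.02*b + 5.1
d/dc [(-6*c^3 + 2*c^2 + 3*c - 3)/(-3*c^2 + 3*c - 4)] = (18*c^4 - 36*c^3 + 87*c^2 - 34*c - 3)/(9*c^4 - 18*c^3 + 33*c^2 - 24*c + 16)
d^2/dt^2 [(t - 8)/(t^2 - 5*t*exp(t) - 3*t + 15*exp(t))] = (2*(t - 8)*(5*t*exp(t) - 2*t - 10*exp(t) + 3)^2 + (t^2 - 5*t*exp(t) - 3*t + 15*exp(t))*(10*t*exp(t) - 4*t - (t - 8)*(-5*t*exp(t) + 5*exp(t) + 2) - 20*exp(t) + 6))/(t^2 - 5*t*exp(t) - 3*t + 15*exp(t))^3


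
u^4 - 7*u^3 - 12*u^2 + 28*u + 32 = (u - 8)*(u - 2)*(u + 1)*(u + 2)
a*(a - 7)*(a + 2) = a^3 - 5*a^2 - 14*a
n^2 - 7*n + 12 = (n - 4)*(n - 3)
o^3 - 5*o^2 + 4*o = o*(o - 4)*(o - 1)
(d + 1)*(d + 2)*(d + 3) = d^3 + 6*d^2 + 11*d + 6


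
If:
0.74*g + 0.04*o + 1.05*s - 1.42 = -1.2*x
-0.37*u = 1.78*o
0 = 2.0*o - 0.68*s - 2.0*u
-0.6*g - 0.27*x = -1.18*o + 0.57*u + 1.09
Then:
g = -0.698330735307189*x - 1.02489166170607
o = 0.121123243592374 - 0.0379888528377867*x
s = 2.07007133325599 - 0.649253049294446*x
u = 0.182757183922325*x - 0.582701009714664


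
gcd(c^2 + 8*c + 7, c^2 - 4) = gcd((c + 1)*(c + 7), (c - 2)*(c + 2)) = 1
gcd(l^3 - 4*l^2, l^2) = l^2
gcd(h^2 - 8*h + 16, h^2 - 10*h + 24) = h - 4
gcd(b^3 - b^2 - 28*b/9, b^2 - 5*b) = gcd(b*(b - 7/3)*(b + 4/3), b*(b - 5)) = b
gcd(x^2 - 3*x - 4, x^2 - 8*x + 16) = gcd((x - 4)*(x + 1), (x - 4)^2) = x - 4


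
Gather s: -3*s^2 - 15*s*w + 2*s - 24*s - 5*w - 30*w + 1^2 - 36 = -3*s^2 + s*(-15*w - 22) - 35*w - 35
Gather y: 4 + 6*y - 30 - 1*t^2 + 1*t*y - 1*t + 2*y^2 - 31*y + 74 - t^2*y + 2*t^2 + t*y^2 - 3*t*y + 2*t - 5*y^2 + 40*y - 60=t^2 + t + y^2*(t - 3) + y*(-t^2 - 2*t + 15) - 12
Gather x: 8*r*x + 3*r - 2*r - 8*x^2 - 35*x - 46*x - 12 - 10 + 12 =r - 8*x^2 + x*(8*r - 81) - 10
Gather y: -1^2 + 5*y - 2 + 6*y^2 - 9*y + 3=6*y^2 - 4*y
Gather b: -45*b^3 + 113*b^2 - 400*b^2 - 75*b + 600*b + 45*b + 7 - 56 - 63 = -45*b^3 - 287*b^2 + 570*b - 112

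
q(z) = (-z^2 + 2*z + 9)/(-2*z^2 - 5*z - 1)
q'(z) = (2 - 2*z)/(-2*z^2 - 5*z - 1) + (4*z + 5)*(-z^2 + 2*z + 9)/(-2*z^2 - 5*z - 1)^2 = (9*z^2 + 38*z + 43)/(4*z^4 + 20*z^3 + 29*z^2 + 10*z + 1)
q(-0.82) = 3.81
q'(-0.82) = 5.81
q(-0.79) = 3.99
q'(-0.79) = 6.42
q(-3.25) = 1.37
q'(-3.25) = 0.42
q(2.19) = -0.40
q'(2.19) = 0.37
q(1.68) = -0.63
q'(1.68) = 0.58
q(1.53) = -0.73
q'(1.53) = 0.69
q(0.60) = -2.08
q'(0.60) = 3.10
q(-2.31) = 7.82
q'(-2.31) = 217.30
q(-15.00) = 0.65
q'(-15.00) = 0.01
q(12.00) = 0.32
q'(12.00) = 0.01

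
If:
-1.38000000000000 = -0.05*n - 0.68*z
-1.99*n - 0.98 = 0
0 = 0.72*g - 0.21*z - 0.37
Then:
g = 1.12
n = -0.49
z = 2.07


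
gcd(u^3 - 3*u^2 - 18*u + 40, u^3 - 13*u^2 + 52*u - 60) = u^2 - 7*u + 10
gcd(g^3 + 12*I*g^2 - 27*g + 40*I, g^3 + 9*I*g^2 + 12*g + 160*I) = g^2 + 13*I*g - 40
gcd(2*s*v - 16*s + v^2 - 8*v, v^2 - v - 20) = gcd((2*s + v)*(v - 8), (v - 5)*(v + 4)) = 1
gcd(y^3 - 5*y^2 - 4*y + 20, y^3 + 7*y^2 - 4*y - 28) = y^2 - 4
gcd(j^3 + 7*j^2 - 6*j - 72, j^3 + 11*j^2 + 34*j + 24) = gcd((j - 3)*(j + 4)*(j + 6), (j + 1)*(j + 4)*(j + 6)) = j^2 + 10*j + 24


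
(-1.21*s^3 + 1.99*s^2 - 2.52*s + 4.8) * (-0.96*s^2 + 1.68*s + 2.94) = 1.1616*s^5 - 3.9432*s^4 + 2.205*s^3 - 2.991*s^2 + 0.6552*s + 14.112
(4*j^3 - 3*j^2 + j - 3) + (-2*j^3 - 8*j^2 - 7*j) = 2*j^3 - 11*j^2 - 6*j - 3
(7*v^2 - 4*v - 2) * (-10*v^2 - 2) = -70*v^4 + 40*v^3 + 6*v^2 + 8*v + 4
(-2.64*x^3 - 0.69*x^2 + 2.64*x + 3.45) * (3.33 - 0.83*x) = 2.1912*x^4 - 8.2185*x^3 - 4.4889*x^2 + 5.9277*x + 11.4885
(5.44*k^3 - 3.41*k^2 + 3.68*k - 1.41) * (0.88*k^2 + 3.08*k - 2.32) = 4.7872*k^5 + 13.7544*k^4 - 19.8852*k^3 + 18.0048*k^2 - 12.8804*k + 3.2712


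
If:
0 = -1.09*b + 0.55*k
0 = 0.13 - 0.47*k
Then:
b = 0.14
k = 0.28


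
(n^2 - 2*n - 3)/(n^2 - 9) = (n + 1)/(n + 3)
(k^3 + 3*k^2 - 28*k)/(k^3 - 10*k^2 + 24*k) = (k + 7)/(k - 6)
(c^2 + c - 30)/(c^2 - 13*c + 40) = (c + 6)/(c - 8)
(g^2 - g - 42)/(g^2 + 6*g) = (g - 7)/g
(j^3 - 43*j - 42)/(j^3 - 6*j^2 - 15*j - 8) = (j^2 - j - 42)/(j^2 - 7*j - 8)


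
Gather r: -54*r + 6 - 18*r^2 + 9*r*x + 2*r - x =-18*r^2 + r*(9*x - 52) - x + 6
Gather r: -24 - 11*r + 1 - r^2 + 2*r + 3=-r^2 - 9*r - 20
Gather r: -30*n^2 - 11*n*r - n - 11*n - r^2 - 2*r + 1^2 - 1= -30*n^2 - 12*n - r^2 + r*(-11*n - 2)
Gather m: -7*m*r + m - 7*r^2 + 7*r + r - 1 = m*(1 - 7*r) - 7*r^2 + 8*r - 1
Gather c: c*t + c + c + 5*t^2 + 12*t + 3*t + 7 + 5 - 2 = c*(t + 2) + 5*t^2 + 15*t + 10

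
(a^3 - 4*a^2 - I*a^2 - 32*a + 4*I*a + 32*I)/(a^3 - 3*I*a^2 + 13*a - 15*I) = (a^2 - 4*a - 32)/(a^2 - 2*I*a + 15)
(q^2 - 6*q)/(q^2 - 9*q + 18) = q/(q - 3)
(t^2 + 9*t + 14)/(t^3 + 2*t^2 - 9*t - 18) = (t + 7)/(t^2 - 9)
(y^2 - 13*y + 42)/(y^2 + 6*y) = (y^2 - 13*y + 42)/(y*(y + 6))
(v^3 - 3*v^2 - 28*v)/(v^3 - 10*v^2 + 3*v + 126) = v*(v + 4)/(v^2 - 3*v - 18)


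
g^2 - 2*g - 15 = (g - 5)*(g + 3)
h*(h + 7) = h^2 + 7*h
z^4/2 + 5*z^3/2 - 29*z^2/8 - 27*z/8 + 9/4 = (z/2 + 1/2)*(z - 3/2)*(z - 1/2)*(z + 6)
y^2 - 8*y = y*(y - 8)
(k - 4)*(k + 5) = k^2 + k - 20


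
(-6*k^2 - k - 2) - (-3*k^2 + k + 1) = -3*k^2 - 2*k - 3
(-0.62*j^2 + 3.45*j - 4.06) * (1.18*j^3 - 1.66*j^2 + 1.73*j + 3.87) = -0.7316*j^5 + 5.1002*j^4 - 11.5904*j^3 + 10.3087*j^2 + 6.3277*j - 15.7122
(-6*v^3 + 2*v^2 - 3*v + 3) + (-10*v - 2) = -6*v^3 + 2*v^2 - 13*v + 1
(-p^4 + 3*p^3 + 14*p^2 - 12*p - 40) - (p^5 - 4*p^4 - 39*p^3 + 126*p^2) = -p^5 + 3*p^4 + 42*p^3 - 112*p^2 - 12*p - 40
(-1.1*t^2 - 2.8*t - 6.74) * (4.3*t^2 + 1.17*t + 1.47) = -4.73*t^4 - 13.327*t^3 - 33.875*t^2 - 12.0018*t - 9.9078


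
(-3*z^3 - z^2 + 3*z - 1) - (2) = -3*z^3 - z^2 + 3*z - 3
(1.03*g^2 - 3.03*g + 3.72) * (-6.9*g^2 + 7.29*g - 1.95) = -7.107*g^4 + 28.4157*g^3 - 49.7652*g^2 + 33.0273*g - 7.254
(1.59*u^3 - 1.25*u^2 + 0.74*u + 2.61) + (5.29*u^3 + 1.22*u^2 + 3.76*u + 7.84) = 6.88*u^3 - 0.03*u^2 + 4.5*u + 10.45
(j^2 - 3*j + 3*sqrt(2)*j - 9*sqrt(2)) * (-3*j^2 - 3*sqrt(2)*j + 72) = -3*j^4 - 12*sqrt(2)*j^3 + 9*j^3 + 36*sqrt(2)*j^2 + 54*j^2 - 162*j + 216*sqrt(2)*j - 648*sqrt(2)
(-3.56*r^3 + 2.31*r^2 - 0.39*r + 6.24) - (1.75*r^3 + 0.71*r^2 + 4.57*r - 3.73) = -5.31*r^3 + 1.6*r^2 - 4.96*r + 9.97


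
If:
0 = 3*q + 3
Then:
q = -1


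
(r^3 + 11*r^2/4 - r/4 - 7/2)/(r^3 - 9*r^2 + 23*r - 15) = (4*r^2 + 15*r + 14)/(4*(r^2 - 8*r + 15))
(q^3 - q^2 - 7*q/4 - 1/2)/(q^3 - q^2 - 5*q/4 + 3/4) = (4*q^3 - 4*q^2 - 7*q - 2)/(4*q^3 - 4*q^2 - 5*q + 3)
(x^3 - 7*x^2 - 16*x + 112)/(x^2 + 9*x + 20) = (x^2 - 11*x + 28)/(x + 5)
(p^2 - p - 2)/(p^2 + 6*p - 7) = (p^2 - p - 2)/(p^2 + 6*p - 7)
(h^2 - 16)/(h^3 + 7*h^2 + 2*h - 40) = (h - 4)/(h^2 + 3*h - 10)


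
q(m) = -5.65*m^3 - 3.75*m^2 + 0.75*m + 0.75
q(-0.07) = 0.68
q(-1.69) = 16.04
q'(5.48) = -549.37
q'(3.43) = -224.39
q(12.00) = -10293.45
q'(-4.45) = -301.53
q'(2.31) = -107.02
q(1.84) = -45.76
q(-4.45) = 421.04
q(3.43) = -268.79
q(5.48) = -1037.56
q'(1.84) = -70.44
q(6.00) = -1350.15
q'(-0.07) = 1.19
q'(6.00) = -654.45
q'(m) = -16.95*m^2 - 7.5*m + 0.75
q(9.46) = -5110.99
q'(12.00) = -2530.05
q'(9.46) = -1587.08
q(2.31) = -87.17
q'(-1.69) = -34.99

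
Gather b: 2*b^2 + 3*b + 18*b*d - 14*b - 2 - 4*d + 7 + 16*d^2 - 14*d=2*b^2 + b*(18*d - 11) + 16*d^2 - 18*d + 5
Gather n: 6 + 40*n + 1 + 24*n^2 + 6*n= 24*n^2 + 46*n + 7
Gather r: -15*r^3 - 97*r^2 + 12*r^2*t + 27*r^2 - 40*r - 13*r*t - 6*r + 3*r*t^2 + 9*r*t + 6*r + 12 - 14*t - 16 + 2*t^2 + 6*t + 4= -15*r^3 + r^2*(12*t - 70) + r*(3*t^2 - 4*t - 40) + 2*t^2 - 8*t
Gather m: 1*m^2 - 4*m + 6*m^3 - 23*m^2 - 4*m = 6*m^3 - 22*m^2 - 8*m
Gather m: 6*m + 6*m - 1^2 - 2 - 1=12*m - 4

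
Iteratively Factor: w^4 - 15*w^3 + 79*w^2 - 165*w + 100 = (w - 1)*(w^3 - 14*w^2 + 65*w - 100) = (w - 4)*(w - 1)*(w^2 - 10*w + 25) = (w - 5)*(w - 4)*(w - 1)*(w - 5)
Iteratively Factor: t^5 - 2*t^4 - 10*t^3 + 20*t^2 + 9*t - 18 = (t + 1)*(t^4 - 3*t^3 - 7*t^2 + 27*t - 18) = (t + 1)*(t + 3)*(t^3 - 6*t^2 + 11*t - 6) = (t - 3)*(t + 1)*(t + 3)*(t^2 - 3*t + 2) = (t - 3)*(t - 2)*(t + 1)*(t + 3)*(t - 1)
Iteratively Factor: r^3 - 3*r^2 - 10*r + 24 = (r - 4)*(r^2 + r - 6) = (r - 4)*(r + 3)*(r - 2)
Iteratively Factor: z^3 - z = (z)*(z^2 - 1) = z*(z + 1)*(z - 1)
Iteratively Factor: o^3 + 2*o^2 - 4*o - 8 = (o - 2)*(o^2 + 4*o + 4) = (o - 2)*(o + 2)*(o + 2)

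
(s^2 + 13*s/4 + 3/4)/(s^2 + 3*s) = (s + 1/4)/s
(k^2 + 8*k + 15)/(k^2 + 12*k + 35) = (k + 3)/(k + 7)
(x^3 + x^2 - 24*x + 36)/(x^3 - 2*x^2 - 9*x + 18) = (x + 6)/(x + 3)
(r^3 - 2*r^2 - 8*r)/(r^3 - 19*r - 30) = r*(r - 4)/(r^2 - 2*r - 15)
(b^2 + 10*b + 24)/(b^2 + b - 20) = (b^2 + 10*b + 24)/(b^2 + b - 20)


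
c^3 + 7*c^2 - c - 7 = (c - 1)*(c + 1)*(c + 7)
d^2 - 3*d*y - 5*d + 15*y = (d - 5)*(d - 3*y)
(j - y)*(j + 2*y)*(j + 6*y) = j^3 + 7*j^2*y + 4*j*y^2 - 12*y^3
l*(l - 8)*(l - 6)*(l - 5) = l^4 - 19*l^3 + 118*l^2 - 240*l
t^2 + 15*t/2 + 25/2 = (t + 5/2)*(t + 5)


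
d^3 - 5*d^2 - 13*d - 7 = (d - 7)*(d + 1)^2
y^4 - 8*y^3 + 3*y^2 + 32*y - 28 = (y - 7)*(y - 2)*(y - 1)*(y + 2)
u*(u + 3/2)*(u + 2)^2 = u^4 + 11*u^3/2 + 10*u^2 + 6*u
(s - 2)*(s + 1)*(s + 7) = s^3 + 6*s^2 - 9*s - 14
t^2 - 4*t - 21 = (t - 7)*(t + 3)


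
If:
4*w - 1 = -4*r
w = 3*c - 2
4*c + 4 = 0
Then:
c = -1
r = 21/4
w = -5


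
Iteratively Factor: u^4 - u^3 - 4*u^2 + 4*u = (u - 1)*(u^3 - 4*u) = (u - 1)*(u + 2)*(u^2 - 2*u) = (u - 2)*(u - 1)*(u + 2)*(u)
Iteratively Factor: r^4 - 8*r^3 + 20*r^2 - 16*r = (r - 4)*(r^3 - 4*r^2 + 4*r) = (r - 4)*(r - 2)*(r^2 - 2*r) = (r - 4)*(r - 2)^2*(r)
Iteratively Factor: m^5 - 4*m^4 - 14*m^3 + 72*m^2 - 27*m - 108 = (m - 3)*(m^4 - m^3 - 17*m^2 + 21*m + 36) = (m - 3)*(m + 1)*(m^3 - 2*m^2 - 15*m + 36) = (m - 3)^2*(m + 1)*(m^2 + m - 12) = (m - 3)^3*(m + 1)*(m + 4)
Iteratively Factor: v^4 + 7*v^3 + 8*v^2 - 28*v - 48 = (v - 2)*(v^3 + 9*v^2 + 26*v + 24) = (v - 2)*(v + 3)*(v^2 + 6*v + 8) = (v - 2)*(v + 3)*(v + 4)*(v + 2)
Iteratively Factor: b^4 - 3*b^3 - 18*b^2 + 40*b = (b)*(b^3 - 3*b^2 - 18*b + 40) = b*(b - 5)*(b^2 + 2*b - 8) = b*(b - 5)*(b + 4)*(b - 2)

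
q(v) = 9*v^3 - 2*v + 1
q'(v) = 27*v^2 - 2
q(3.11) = 265.50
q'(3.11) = 259.15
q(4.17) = 645.27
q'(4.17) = 467.50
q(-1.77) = -45.37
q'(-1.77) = 82.59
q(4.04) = 586.37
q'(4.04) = 438.68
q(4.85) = 1018.06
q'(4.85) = 633.11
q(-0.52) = 0.77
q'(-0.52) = 5.30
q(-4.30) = -705.96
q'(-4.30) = 497.23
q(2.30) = 105.90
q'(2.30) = 140.83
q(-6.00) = -1931.00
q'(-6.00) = 970.00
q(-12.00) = -15527.00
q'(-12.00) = 3886.00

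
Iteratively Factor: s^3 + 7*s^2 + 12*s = (s + 4)*(s^2 + 3*s) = (s + 3)*(s + 4)*(s)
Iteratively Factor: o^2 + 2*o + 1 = (o + 1)*(o + 1)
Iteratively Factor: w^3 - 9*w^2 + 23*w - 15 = (w - 5)*(w^2 - 4*w + 3) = (w - 5)*(w - 3)*(w - 1)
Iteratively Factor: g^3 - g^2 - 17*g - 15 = (g + 1)*(g^2 - 2*g - 15) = (g - 5)*(g + 1)*(g + 3)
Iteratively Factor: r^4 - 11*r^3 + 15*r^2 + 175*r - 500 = (r + 4)*(r^3 - 15*r^2 + 75*r - 125) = (r - 5)*(r + 4)*(r^2 - 10*r + 25) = (r - 5)^2*(r + 4)*(r - 5)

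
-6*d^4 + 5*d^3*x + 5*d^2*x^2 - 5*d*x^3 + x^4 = (-3*d + x)*(-2*d + x)*(-d + x)*(d + x)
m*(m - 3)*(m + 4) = m^3 + m^2 - 12*m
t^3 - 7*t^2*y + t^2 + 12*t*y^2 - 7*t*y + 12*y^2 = (t + 1)*(t - 4*y)*(t - 3*y)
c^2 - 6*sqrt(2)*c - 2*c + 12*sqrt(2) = (c - 2)*(c - 6*sqrt(2))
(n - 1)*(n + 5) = n^2 + 4*n - 5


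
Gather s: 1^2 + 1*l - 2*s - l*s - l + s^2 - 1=s^2 + s*(-l - 2)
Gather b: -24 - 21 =-45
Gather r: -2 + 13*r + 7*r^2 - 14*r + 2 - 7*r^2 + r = 0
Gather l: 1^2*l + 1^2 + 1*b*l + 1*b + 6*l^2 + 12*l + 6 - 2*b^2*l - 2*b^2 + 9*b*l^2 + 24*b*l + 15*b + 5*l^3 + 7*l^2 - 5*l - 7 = -2*b^2 + 16*b + 5*l^3 + l^2*(9*b + 13) + l*(-2*b^2 + 25*b + 8)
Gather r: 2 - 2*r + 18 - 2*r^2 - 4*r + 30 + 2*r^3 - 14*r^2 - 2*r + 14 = 2*r^3 - 16*r^2 - 8*r + 64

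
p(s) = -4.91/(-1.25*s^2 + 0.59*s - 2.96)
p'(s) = -4.91*(2.5*s - 0.59)/(-1.25*s^2 + 0.59*s - 2.96)^2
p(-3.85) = 0.21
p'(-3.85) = 0.09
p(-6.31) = 0.09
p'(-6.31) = 0.03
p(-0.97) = 1.04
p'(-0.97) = 0.67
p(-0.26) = 1.54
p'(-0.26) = 0.60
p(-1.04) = 1.00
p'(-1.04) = 0.65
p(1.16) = 1.24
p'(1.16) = -0.72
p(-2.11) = 0.50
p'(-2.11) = 0.30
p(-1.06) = 0.98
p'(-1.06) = 0.64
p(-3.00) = 0.31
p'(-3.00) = 0.16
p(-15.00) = 0.02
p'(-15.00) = 0.00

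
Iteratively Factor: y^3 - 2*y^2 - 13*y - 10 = (y + 2)*(y^2 - 4*y - 5) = (y - 5)*(y + 2)*(y + 1)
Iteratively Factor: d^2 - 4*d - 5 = (d + 1)*(d - 5)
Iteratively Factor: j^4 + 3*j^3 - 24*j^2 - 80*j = (j)*(j^3 + 3*j^2 - 24*j - 80) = j*(j + 4)*(j^2 - j - 20) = j*(j - 5)*(j + 4)*(j + 4)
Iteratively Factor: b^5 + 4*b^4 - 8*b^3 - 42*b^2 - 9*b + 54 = (b + 2)*(b^4 + 2*b^3 - 12*b^2 - 18*b + 27) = (b - 1)*(b + 2)*(b^3 + 3*b^2 - 9*b - 27) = (b - 1)*(b + 2)*(b + 3)*(b^2 - 9) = (b - 3)*(b - 1)*(b + 2)*(b + 3)*(b + 3)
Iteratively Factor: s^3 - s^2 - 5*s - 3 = (s + 1)*(s^2 - 2*s - 3) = (s + 1)^2*(s - 3)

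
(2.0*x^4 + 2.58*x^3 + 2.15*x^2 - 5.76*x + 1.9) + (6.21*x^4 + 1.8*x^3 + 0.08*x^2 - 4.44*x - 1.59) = 8.21*x^4 + 4.38*x^3 + 2.23*x^2 - 10.2*x + 0.31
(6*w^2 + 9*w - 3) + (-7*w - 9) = 6*w^2 + 2*w - 12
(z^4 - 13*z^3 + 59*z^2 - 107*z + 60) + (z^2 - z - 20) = z^4 - 13*z^3 + 60*z^2 - 108*z + 40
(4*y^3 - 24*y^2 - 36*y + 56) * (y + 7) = 4*y^4 + 4*y^3 - 204*y^2 - 196*y + 392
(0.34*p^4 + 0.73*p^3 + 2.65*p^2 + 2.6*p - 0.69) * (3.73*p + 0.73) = 1.2682*p^5 + 2.9711*p^4 + 10.4174*p^3 + 11.6325*p^2 - 0.6757*p - 0.5037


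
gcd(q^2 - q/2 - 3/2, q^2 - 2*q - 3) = q + 1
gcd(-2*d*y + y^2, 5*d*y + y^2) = y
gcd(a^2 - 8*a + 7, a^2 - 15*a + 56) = a - 7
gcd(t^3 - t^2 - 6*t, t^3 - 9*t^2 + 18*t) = t^2 - 3*t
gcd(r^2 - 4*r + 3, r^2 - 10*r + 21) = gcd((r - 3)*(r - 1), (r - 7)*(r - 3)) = r - 3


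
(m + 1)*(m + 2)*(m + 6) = m^3 + 9*m^2 + 20*m + 12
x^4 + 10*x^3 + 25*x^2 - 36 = (x - 1)*(x + 2)*(x + 3)*(x + 6)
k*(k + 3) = k^2 + 3*k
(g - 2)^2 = g^2 - 4*g + 4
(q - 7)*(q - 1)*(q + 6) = q^3 - 2*q^2 - 41*q + 42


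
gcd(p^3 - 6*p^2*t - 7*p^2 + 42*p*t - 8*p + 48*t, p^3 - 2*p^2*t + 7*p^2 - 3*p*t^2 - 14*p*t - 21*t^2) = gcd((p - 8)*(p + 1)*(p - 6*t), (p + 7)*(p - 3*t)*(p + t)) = 1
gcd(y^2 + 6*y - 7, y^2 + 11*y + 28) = y + 7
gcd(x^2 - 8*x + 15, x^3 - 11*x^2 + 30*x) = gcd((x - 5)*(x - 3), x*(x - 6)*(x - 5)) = x - 5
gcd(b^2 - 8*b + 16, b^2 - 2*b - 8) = b - 4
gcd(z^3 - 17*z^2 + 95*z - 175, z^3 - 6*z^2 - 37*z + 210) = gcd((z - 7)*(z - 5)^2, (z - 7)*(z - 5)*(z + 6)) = z^2 - 12*z + 35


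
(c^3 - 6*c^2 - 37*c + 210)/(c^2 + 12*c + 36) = (c^2 - 12*c + 35)/(c + 6)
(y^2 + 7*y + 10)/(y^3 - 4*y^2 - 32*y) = (y^2 + 7*y + 10)/(y*(y^2 - 4*y - 32))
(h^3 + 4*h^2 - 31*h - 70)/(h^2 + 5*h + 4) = (h^3 + 4*h^2 - 31*h - 70)/(h^2 + 5*h + 4)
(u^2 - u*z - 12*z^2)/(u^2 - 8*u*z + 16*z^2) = (-u - 3*z)/(-u + 4*z)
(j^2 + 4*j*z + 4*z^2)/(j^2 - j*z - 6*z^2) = (-j - 2*z)/(-j + 3*z)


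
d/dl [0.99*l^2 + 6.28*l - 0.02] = 1.98*l + 6.28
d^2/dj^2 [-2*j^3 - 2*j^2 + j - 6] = -12*j - 4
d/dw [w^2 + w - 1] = 2*w + 1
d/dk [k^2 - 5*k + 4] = 2*k - 5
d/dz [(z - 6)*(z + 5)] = 2*z - 1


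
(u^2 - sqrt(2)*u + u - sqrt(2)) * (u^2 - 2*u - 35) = u^4 - sqrt(2)*u^3 - u^3 - 37*u^2 + sqrt(2)*u^2 - 35*u + 37*sqrt(2)*u + 35*sqrt(2)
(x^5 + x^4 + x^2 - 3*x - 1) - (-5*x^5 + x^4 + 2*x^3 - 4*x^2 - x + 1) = 6*x^5 - 2*x^3 + 5*x^2 - 2*x - 2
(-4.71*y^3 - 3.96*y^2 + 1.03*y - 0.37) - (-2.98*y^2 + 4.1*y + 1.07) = -4.71*y^3 - 0.98*y^2 - 3.07*y - 1.44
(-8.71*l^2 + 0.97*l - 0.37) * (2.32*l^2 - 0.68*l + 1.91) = -20.2072*l^4 + 8.1732*l^3 - 18.1541*l^2 + 2.1043*l - 0.7067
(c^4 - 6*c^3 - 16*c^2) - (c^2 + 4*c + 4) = c^4 - 6*c^3 - 17*c^2 - 4*c - 4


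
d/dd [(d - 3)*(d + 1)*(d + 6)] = 3*d^2 + 8*d - 15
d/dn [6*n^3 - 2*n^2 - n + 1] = 18*n^2 - 4*n - 1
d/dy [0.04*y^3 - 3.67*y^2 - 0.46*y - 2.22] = 0.12*y^2 - 7.34*y - 0.46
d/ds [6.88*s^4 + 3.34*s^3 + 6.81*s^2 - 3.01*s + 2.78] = 27.52*s^3 + 10.02*s^2 + 13.62*s - 3.01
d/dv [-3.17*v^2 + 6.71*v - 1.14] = 6.71 - 6.34*v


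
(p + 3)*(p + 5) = p^2 + 8*p + 15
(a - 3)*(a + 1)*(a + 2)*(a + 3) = a^4 + 3*a^3 - 7*a^2 - 27*a - 18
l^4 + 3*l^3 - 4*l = l*(l - 1)*(l + 2)^2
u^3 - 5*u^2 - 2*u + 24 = (u - 4)*(u - 3)*(u + 2)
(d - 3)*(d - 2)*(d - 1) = d^3 - 6*d^2 + 11*d - 6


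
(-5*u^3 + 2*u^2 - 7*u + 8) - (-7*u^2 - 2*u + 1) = -5*u^3 + 9*u^2 - 5*u + 7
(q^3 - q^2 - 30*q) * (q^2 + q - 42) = q^5 - 73*q^3 + 12*q^2 + 1260*q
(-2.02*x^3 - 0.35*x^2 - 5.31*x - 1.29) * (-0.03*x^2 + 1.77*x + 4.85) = 0.0606*x^5 - 3.5649*x^4 - 10.2572*x^3 - 11.0575*x^2 - 28.0368*x - 6.2565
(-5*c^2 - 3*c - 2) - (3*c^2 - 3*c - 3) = 1 - 8*c^2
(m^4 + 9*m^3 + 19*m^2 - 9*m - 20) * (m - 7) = m^5 + 2*m^4 - 44*m^3 - 142*m^2 + 43*m + 140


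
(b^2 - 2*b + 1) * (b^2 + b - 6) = b^4 - b^3 - 7*b^2 + 13*b - 6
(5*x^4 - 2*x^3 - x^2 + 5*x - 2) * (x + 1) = 5*x^5 + 3*x^4 - 3*x^3 + 4*x^2 + 3*x - 2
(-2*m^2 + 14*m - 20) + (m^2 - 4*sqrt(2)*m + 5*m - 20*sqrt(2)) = -m^2 - 4*sqrt(2)*m + 19*m - 20*sqrt(2) - 20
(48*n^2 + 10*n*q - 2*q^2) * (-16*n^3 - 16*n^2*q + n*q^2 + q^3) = -768*n^5 - 928*n^4*q - 80*n^3*q^2 + 90*n^2*q^3 + 8*n*q^4 - 2*q^5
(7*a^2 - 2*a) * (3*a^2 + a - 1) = 21*a^4 + a^3 - 9*a^2 + 2*a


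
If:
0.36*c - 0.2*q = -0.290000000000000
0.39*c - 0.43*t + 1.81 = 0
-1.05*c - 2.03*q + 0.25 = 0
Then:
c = -0.57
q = 0.42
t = 3.69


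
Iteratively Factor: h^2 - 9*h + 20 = (h - 5)*(h - 4)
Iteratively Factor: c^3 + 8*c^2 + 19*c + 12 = (c + 1)*(c^2 + 7*c + 12) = (c + 1)*(c + 3)*(c + 4)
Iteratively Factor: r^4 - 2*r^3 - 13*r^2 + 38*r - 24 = (r - 3)*(r^3 + r^2 - 10*r + 8) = (r - 3)*(r - 2)*(r^2 + 3*r - 4) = (r - 3)*(r - 2)*(r + 4)*(r - 1)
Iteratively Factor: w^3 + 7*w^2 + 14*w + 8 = (w + 2)*(w^2 + 5*w + 4) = (w + 1)*(w + 2)*(w + 4)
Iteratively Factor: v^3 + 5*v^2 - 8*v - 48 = (v - 3)*(v^2 + 8*v + 16) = (v - 3)*(v + 4)*(v + 4)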